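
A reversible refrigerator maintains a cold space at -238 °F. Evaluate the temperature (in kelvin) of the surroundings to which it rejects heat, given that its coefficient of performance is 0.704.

T_H ≈ 298 K

T_C = -238 °F → (-238 − 32) × 5/9 = -150.00 °C = 123.15 K.
COP_R = T_C/(T_H − T_C) ⇒ T_H = T_C·(1 + 1/COP_R) = 123.15 × (1 + 1/0.704) = 298 K.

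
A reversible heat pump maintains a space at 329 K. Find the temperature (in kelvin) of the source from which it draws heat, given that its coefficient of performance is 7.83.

T_C ≈ 287 K

COP_HP = T_H/(T_H − T_C) ⇒ T_C = T_H·(COP_HP − 1)/COP_HP = 329.00 × (7.83 − 1)/7.83 = 287 K.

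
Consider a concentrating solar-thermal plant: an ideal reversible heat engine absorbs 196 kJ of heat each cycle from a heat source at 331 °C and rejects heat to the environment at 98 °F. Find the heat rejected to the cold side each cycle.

Q_C ≈ 101 kJ

T_H = 331 °C → 331 + 273.15 = 604.15 K.
T_C = 98 °F → (98 − 32) × 5/9 = 36.67 °C = 309.82 K.
Since the cycle is reversible, η = 1 − T_C/T_H = 1 − 309.82/604.15 = 0.4872.
For a reversible cycle Q_C/Q_H = T_C/T_H, so Q_C = 196 × 309.82/604.15 = 101 kJ.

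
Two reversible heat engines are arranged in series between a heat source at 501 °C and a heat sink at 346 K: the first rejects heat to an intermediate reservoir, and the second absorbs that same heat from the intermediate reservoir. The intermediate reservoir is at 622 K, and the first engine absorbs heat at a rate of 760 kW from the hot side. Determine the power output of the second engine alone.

T_H = 501 °C → 501 + 273.15 = 774.15 K.
Heat entering the second stage: Q_m = Q_H·(T_m/T_H) = 760 × 622.00/774.15 = 611 kW.
Second-stage efficiency η₂ = 1 − T_C/T_m = 1 − 346.00/622.00 = 0.4437, so W₂ = η₂·Q_m = 271 kW.

Ẇ₂ ≈ 271 kW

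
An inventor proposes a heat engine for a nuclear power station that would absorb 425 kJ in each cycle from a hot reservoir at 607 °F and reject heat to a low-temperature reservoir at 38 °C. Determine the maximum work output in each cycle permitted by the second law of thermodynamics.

W_max ≈ 201.8 kJ

T_H = 607 °F → (607 − 32) × 5/9 = 319.44 °C = 592.59 K.
T_C = 38 °C → 38 + 273.15 = 311.15 K.
No engine can exceed the Carnot limit: η_max = 1 − T_C/T_H = 1 − 311.15/592.59 = 0.4749.
W_max = η_max · Q_H = 0.4749 × 425 = 201.8 kJ.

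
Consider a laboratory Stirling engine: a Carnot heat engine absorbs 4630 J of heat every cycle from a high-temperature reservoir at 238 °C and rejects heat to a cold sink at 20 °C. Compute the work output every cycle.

W ≈ 1970 J

T_H = 238 °C → 238 + 273.15 = 511.15 K.
T_C = 20 °C → 20 + 273.15 = 293.15 K.
Since the cycle is reversible, η = 1 − T_C/T_H = 1 − 293.15/511.15 = 0.4265.
W = η·Q_H = 0.4265 × 4630 = 1970 J.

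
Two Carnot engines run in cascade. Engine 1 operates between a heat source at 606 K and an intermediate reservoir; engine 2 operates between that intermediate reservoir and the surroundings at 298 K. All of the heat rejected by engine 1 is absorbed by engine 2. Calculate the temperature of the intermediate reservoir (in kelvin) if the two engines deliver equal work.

T_m ≈ 452 K

For reversible stages Q_m = Q_H·(T_m/T_H). Setting W₁ = Q_H(1 − T_m/T_H) equal to W₂ = Q_m(1 − T_C/T_m) = Q_H·(T_m − T_C)/T_H gives T_H − T_m = T_m − T_C, so T_m = (T_H + T_C)/2 = (606.00 + 298.00)/2 = 452 K.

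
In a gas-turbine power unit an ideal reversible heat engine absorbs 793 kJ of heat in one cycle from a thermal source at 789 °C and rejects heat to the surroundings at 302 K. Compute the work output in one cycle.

T_H = 789 °C → 789 + 273.15 = 1062.15 K.
Carnot efficiency: η = 1 − T_C/T_H = 1 − 302.00/1062.15 = 0.7157.
W = η·Q_H = 0.7157 × 793 = 568 kJ.

W ≈ 568 kJ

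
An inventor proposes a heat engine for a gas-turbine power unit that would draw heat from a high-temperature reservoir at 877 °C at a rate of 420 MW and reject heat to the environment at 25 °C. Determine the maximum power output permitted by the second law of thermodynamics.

T_H = 877 °C → 877 + 273.15 = 1150.15 K.
T_C = 25 °C → 25 + 273.15 = 298.15 K.
No engine can exceed the Carnot limit: η_max = 1 − T_C/T_H = 1 − 298.15/1150.15 = 0.7408.
W_max = η_max · Q_H = 0.7408 × 420 = 311 MW.

Ẇ_max ≈ 311 MW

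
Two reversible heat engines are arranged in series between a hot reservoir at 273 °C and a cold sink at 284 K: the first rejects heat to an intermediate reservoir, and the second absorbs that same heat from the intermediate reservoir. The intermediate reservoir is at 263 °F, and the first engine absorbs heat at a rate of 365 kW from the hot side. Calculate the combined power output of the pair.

Ẇ_total ≈ 175 kW

T_H = 273 °C → 273 + 273.15 = 546.15 K.
Two reversible stages in series are equivalent to a single Carnot engine between T_H and T_C, so η_total = 1 − T_C/T_H = 1 − 284.00/546.15 = 0.4800.
W_total = η_total · Q_H = 0.4800 × 365 = 175 kW.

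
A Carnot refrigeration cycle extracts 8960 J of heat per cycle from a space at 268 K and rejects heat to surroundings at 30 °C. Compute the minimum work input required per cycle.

T_H = 30 °C → 30 + 273.15 = 303.15 K.
For a reversible refrigerator, COP_R = T_C/(T_H − T_C) = 268.00/35.15 = 7.6245.
W = Q_C/COP_R = 8960/7.6245 = 1180 J.

W_in ≈ 1180 J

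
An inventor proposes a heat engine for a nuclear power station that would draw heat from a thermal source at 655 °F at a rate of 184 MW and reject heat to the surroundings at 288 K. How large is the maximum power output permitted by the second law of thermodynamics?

T_H = 655 °F → (655 − 32) × 5/9 = 346.11 °C = 619.26 K.
The upper bound on efficiency is η_max = 1 − T_C/T_H = 1 − 288.00/619.26 = 0.5349.
W_max = η_max · Q_H = 0.5349 × 184 = 98.43 MW.

Ẇ_max ≈ 98.43 MW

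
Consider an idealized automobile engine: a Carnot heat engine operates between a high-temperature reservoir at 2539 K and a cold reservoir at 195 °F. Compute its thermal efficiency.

η ≈ 0.8568

T_C = 195 °F → (195 − 32) × 5/9 = 90.56 °C = 363.71 K.
η_rev = 1 − T_C/T_H = 1 − 363.71/2539.00 = 0.8568.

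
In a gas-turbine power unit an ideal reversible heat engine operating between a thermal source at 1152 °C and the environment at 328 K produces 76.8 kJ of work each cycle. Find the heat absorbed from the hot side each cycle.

T_H = 1152 °C → 1152 + 273.15 = 1425.15 K.
For a reversible engine, η = 1 − T_C/T_H = 1 − 328.00/1425.15 = 0.7698.
Q_H = W/η = 76.8/0.7698 = 99.8 kJ.

Q_H ≈ 99.8 kJ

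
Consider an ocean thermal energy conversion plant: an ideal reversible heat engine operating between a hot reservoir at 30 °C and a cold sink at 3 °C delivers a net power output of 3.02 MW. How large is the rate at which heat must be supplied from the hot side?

Q̇_H ≈ 33.9 MW

T_H = 30 °C → 30 + 273.15 = 303.15 K.
T_C = 3 °C → 3 + 273.15 = 276.15 K.
Since the cycle is reversible, η = 1 − T_C/T_H = 1 − 276.15/303.15 = 0.0891.
Q_H = W/η = 3.02/0.0891 = 33.9 MW.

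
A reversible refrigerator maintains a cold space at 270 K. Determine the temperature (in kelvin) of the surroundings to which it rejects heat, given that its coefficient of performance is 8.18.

COP_R = T_C/(T_H − T_C) ⇒ T_H = T_C·(1 + 1/COP_R) = 270.00 × (1 + 1/8.18) = 303.0 K.

T_H ≈ 303.0 K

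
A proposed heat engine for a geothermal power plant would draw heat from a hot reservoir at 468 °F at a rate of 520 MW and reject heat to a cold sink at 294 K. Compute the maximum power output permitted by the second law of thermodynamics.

Ẇ_max ≈ 223.4 MW

T_H = 468 °F → (468 − 32) × 5/9 = 242.22 °C = 515.37 K.
By the Carnot theorem, η_max = 1 − T_C/T_H = 1 − 294.00/515.37 = 0.4295.
W_max = η_max · Q_H = 0.4295 × 520 = 223.4 MW.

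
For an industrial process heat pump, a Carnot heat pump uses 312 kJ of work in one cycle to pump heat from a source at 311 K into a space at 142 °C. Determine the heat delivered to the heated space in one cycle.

T_H = 142 °C → 142 + 273.15 = 415.15 K.
Reversible heating COP: COP_HP = T_H/(T_H − T_C) = 415.15/104.15 = 3.9861.
Q_H = COP_HP · W = 3.9861 × 312 = 1240 kJ.

Q_H ≈ 1240 kJ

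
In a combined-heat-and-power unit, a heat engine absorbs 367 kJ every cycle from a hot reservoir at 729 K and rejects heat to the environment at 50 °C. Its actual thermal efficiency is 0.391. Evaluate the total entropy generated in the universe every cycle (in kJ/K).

ΔS_univ ≈ 0.188 kJ/K

T_C = 50 °C → 50 + 273.15 = 323.15 K.
W = η·Q_H = 0.391 × 367 = 143.5 kJ, so Q_C = Q_H − W = 223.5 kJ.
The hot reservoir loses entropy Q_H/T_H = 367/729.00 = 0.5034 kJ/K; the cold reservoir gains Q_C/T_C = 223.5/323.15 = 0.6916 kJ/K.
ΔS_univ = −Q_H/T_H + Q_C/T_C = 0.188 kJ/K (> 0, since η = 0.391 < η_Carnot = 0.557).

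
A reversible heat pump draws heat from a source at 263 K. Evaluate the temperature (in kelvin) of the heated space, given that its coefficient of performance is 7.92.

T_H ≈ 301.0 K

COP_HP = T_H/(T_H − T_C) ⇒ T_H = T_C·COP_HP/(COP_HP − 1) = 263.00 × 7.92/(7.92 − 1) = 301.0 K.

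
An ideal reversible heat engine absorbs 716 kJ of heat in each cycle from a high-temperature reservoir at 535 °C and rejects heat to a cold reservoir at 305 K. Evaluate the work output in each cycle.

T_H = 535 °C → 535 + 273.15 = 808.15 K.
η_rev = 1 − T_C/T_H = 1 − 305.00/808.15 = 0.6226.
W = η·Q_H = 0.6226 × 716 = 445.8 kJ.

W ≈ 445.8 kJ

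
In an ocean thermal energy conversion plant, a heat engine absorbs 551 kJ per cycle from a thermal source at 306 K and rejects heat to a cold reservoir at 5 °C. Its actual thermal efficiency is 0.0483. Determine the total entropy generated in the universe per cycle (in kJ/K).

ΔS_univ ≈ 0.0846 kJ/K

T_C = 5 °C → 5 + 273.15 = 278.15 K.
W = η·Q_H = 0.0483 × 551 = 26.61 kJ, so Q_C = Q_H − W = 524.4 kJ.
Entropy balance on the reservoirs: −Q_H/T_H = -1.801 kJ/K, +Q_C/T_C = 1.885 kJ/K.
ΔS_univ = −Q_H/T_H + Q_C/T_C = 0.0846 kJ/K (> 0, since η = 0.0483 < η_Carnot = 0.091).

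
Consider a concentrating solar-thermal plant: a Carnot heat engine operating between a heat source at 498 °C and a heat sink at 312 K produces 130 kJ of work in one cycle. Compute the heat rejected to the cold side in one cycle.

T_H = 498 °C → 498 + 273.15 = 771.15 K.
η_rev = 1 − T_C/T_H = 1 − 312.00/771.15 = 0.5954.
Since Q_C/Q_H = T_C/T_H and Q_H = W/η, Q_C = W·T_C/(T_H − T_C) = 130 × 312.00/459.15 = 88.3 kJ.

Q_C ≈ 88.3 kJ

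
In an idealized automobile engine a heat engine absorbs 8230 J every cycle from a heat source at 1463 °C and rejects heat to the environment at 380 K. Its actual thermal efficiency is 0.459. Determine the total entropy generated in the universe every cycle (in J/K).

T_H = 1463 °C → 1463 + 273.15 = 1736.15 K.
W = η·Q_H = 0.459 × 8230 = 3778 J, so Q_C = Q_H − W = 4452 J.
Reservoir entropy changes: ΔS_H = −Q_H/T_H = −8230/1736.15 = -4.740 J/K and ΔS_C = +Q_C/T_C = 4452/380.00 = 11.72 J/K.
ΔS_univ = −Q_H/T_H + Q_C/T_C = 6.977 J/K (> 0, since η = 0.459 < η_Carnot = 0.781).

ΔS_univ ≈ 6.977 J/K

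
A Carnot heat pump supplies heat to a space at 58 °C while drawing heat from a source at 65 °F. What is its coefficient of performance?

T_H = 58 °C → 58 + 273.15 = 331.15 K.
T_C = 65 °F → (65 − 32) × 5/9 = 18.33 °C = 291.48 K.
Reversible heating COP: COP_HP = T_H/(T_H − T_C) = 331.15/(331.15 − 291.48) = 8.35.

COP_HP ≈ 8.35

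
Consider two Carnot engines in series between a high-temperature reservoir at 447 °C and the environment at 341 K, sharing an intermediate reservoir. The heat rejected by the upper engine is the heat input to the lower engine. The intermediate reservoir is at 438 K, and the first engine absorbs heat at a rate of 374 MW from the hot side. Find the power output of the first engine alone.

T_H = 447 °C → 447 + 273.15 = 720.15 K.
First-stage efficiency η₁ = 1 − T_m/T_H = 1 − 438.00/720.15 = 0.3918.
W₁ = η₁·Q_H = 0.3918 × 374 = 147 MW.

Ẇ₁ ≈ 147 MW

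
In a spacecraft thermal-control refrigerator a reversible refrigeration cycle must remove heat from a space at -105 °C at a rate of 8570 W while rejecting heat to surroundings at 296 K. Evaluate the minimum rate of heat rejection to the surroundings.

Q̇_H ≈ 15100 W

T_C = -105 °C → -105 + 273.15 = 168.15 K.
For a reversible cycle Q_H/Q_C = T_H/T_C, so Q_H = Q_C·T_H/T_C = 8570 × 296.00/168.15 = 15100 W.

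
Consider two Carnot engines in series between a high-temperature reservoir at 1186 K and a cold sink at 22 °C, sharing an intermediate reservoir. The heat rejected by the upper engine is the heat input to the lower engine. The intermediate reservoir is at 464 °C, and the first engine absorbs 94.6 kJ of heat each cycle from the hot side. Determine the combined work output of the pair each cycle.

T_C = 22 °C → 22 + 273.15 = 295.15 K.
Two reversible stages in series are equivalent to a single Carnot engine between T_H and T_C, so η_total = 1 − T_C/T_H = 1 − 295.15/1186.00 = 0.7511.
W_total = η_total · Q_H = 0.7511 × 94.6 = 71.1 kJ.

W_total ≈ 71.1 kJ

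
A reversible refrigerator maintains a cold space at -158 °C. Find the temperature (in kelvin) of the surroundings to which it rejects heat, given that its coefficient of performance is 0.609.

T_H ≈ 304 K

T_C = -158 °C → -158 + 273.15 = 115.15 K.
COP_R = T_C/(T_H − T_C) ⇒ T_H = T_C·(1 + 1/COP_R) = 115.15 × (1 + 1/0.609) = 304 K.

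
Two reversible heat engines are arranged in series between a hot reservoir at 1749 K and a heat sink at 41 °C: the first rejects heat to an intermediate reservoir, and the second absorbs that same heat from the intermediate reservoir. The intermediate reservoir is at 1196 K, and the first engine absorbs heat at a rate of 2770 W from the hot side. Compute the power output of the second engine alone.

Ẇ₂ ≈ 1400 W

T_C = 41 °C → 41 + 273.15 = 314.15 K.
Heat entering the second stage: Q_m = Q_H·(T_m/T_H) = 2770 × 1196.00/1749.00 = 1890 W.
Second-stage efficiency η₂ = 1 − T_C/T_m = 1 − 314.15/1196.00 = 0.7373, so W₂ = η₂·Q_m = 1400 W.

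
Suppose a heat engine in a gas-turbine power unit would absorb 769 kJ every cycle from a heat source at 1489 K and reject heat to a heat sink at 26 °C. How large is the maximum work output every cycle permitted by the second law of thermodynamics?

W_max ≈ 615 kJ

T_C = 26 °C → 26 + 273.15 = 299.15 K.
The second-law ceiling is the Carnot efficiency, η_max = 1 − T_C/T_H = 1 − 299.15/1489.00 = 0.7991.
W_max = η_max · Q_H = 0.7991 × 769 = 615 kJ.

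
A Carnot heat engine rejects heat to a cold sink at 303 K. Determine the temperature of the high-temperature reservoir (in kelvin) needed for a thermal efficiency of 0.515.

T_H ≈ 624.7 K

From η = 1 − T_C/T_H, solving for T_H gives T_H = T_C/(1 − η) = 303.00/(1 − 0.515) = 624.7 K.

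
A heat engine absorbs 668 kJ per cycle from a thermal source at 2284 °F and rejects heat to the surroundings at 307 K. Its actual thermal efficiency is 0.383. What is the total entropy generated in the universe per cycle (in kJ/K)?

T_H = 2284 °F → (2284 − 32) × 5/9 = 1251.11 °C = 1524.26 K.
W = η·Q_H = 0.383 × 668 = 255.8 kJ, so Q_C = Q_H − W = 412.2 kJ.
Reservoir entropy changes: ΔS_H = −Q_H/T_H = −668/1524.26 = -0.4382 kJ/K and ΔS_C = +Q_C/T_C = 412.2/307.00 = 1.343 kJ/K.
ΔS_univ = −Q_H/T_H + Q_C/T_C = 0.9043 kJ/K (> 0, since η = 0.383 < η_Carnot = 0.799).

ΔS_univ ≈ 0.9043 kJ/K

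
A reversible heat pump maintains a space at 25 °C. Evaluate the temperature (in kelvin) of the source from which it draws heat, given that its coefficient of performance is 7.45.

T_C ≈ 258 K

T_H = 25 °C → 25 + 273.15 = 298.15 K.
COP_HP = T_H/(T_H − T_C) ⇒ T_C = T_H·(COP_HP − 1)/COP_HP = 298.15 × (7.45 − 1)/7.45 = 258 K.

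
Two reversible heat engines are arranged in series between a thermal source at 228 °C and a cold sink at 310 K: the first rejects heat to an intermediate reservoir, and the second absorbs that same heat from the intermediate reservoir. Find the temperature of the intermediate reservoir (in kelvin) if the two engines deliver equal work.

T_H = 228 °C → 228 + 273.15 = 501.15 K.
For reversible stages Q_m = Q_H·(T_m/T_H). Setting W₁ = Q_H(1 − T_m/T_H) equal to W₂ = Q_m(1 − T_C/T_m) = Q_H·(T_m − T_C)/T_H gives T_H − T_m = T_m − T_C, so T_m = (T_H + T_C)/2 = (501.15 + 310.00)/2 = 405.6 K.

T_m ≈ 405.6 K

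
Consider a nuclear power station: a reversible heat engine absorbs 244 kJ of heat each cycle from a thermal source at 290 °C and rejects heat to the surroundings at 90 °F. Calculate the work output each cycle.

T_H = 290 °C → 290 + 273.15 = 563.15 K.
T_C = 90 °F → (90 − 32) × 5/9 = 32.22 °C = 305.37 K.
Since the cycle is reversible, η = 1 − T_C/T_H = 1 − 305.37/563.15 = 0.4577.
W = η·Q_H = 0.4577 × 244 = 111.7 kJ.

W ≈ 111.7 kJ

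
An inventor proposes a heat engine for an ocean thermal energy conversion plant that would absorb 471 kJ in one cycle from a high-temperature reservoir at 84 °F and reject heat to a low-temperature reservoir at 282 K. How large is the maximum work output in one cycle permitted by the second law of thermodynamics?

T_H = 84 °F → (84 − 32) × 5/9 = 28.89 °C = 302.04 K.
No engine can exceed the Carnot limit: η_max = 1 − T_C/T_H = 1 − 282.00/302.04 = 0.0663.
W_max = η_max · Q_H = 0.0663 × 471 = 31.25 kJ.

W_max ≈ 31.25 kJ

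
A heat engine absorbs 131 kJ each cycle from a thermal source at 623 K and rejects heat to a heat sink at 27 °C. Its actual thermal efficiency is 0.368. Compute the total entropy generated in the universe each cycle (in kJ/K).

T_C = 27 °C → 27 + 273.15 = 300.15 K.
W = η·Q_H = 0.368 × 131 = 48.21 kJ, so Q_C = Q_H − W = 82.79 kJ.
Reservoir entropy changes: ΔS_H = −Q_H/T_H = −131/623.00 = -0.2103 kJ/K and ΔS_C = +Q_C/T_C = 82.79/300.15 = 0.2758 kJ/K.
ΔS_univ = −Q_H/T_H + Q_C/T_C = 0.06556 kJ/K (> 0, since η = 0.368 < η_Carnot = 0.518).

ΔS_univ ≈ 0.06556 kJ/K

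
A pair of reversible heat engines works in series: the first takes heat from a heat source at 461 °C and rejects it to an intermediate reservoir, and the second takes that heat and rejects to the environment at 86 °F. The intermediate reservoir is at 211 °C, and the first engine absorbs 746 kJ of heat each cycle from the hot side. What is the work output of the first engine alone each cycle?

T_H = 461 °C → 461 + 273.15 = 734.15 K.
T_C = 86 °F → (86 − 32) × 5/9 = 30.00 °C = 303.15 K.
T_m = 211 °C → 211 + 273.15 = 484.15 K.
First-stage efficiency η₁ = 1 − T_m/T_H = 1 − 484.15/734.15 = 0.3405.
W₁ = η₁·Q_H = 0.3405 × 746 = 254.0 kJ.

W₁ ≈ 254.0 kJ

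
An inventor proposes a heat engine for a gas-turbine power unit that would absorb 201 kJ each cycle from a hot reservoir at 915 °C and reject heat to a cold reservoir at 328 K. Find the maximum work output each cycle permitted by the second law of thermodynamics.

T_H = 915 °C → 915 + 273.15 = 1188.15 K.
The upper bound on efficiency is η_max = 1 − T_C/T_H = 1 − 328.00/1188.15 = 0.7239.
W_max = η_max · Q_H = 0.7239 × 201 = 145.5 kJ.

W_max ≈ 145.5 kJ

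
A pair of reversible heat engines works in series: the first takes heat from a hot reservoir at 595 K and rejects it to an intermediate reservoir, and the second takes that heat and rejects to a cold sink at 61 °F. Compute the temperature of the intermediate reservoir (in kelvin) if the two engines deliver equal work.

T_C = 61 °F → (61 − 32) × 5/9 = 16.11 °C = 289.26 K.
For reversible stages Q_m = Q_H·(T_m/T_H). Setting W₁ = Q_H(1 − T_m/T_H) equal to W₂ = Q_m(1 − T_C/T_m) = Q_H·(T_m − T_C)/T_H gives T_H − T_m = T_m − T_C, so T_m = (T_H + T_C)/2 = (595.00 + 289.26)/2 = 442 K.

T_m ≈ 442 K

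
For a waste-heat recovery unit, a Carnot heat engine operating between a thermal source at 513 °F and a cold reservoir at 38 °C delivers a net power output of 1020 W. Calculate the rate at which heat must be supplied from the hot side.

Q̇_H ≈ 2405 W

T_H = 513 °F → (513 − 32) × 5/9 = 267.22 °C = 540.37 K.
T_C = 38 °C → 38 + 273.15 = 311.15 K.
Carnot efficiency: η = 1 − T_C/T_H = 1 − 311.15/540.37 = 0.4242.
Q_H = W/η = 1020/0.4242 = 2405 W.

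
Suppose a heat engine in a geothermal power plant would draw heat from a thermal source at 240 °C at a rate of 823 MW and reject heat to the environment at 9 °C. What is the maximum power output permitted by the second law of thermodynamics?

T_H = 240 °C → 240 + 273.15 = 513.15 K.
T_C = 9 °C → 9 + 273.15 = 282.15 K.
The second-law ceiling is the Carnot efficiency, η_max = 1 − T_C/T_H = 1 − 282.15/513.15 = 0.4502.
W_max = η_max · Q_H = 0.4502 × 823 = 370.5 MW.

Ẇ_max ≈ 370.5 MW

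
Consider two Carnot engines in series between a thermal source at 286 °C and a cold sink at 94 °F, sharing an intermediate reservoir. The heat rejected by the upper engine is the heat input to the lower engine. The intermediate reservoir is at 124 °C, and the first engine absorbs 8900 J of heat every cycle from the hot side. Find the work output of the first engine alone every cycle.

W₁ ≈ 2579 J

T_H = 286 °C → 286 + 273.15 = 559.15 K.
T_C = 94 °F → (94 − 32) × 5/9 = 34.44 °C = 307.59 K.
T_m = 124 °C → 124 + 273.15 = 397.15 K.
First-stage efficiency η₁ = 1 − T_m/T_H = 1 − 397.15/559.15 = 0.2897.
W₁ = η₁·Q_H = 0.2897 × 8900 = 2579 J.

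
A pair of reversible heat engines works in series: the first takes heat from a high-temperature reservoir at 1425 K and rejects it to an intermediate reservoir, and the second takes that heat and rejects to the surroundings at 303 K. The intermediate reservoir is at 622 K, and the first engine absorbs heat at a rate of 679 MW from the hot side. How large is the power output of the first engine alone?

First-stage efficiency η₁ = 1 − T_m/T_H = 1 − 622.00/1425.00 = 0.5635.
W₁ = η₁·Q_H = 0.5635 × 679 = 382.6 MW.

Ẇ₁ ≈ 382.6 MW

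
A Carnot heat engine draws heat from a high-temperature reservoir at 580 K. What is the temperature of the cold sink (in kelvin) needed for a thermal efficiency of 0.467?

From η = 1 − T_C/T_H, T_C = T_H·(1 − η) = 580.00 × (1 − 0.467) = 309 K.

T_C ≈ 309 K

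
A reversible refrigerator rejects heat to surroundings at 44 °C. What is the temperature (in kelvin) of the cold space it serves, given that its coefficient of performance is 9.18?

T_H = 44 °C → 44 + 273.15 = 317.15 K.
COP_R = T_C/(T_H − T_C) ⇒ T_C = T_H·COP_R/(1 + COP_R) = 317.15 × 9.18/(1 + 9.18) = 286.0 K.

T_C ≈ 286.0 K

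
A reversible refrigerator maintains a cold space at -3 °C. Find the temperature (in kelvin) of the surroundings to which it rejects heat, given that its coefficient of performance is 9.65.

T_H ≈ 298 K

T_C = -3 °C → -3 + 273.15 = 270.15 K.
COP_R = T_C/(T_H − T_C) ⇒ T_H = T_C·(1 + 1/COP_R) = 270.15 × (1 + 1/9.65) = 298 K.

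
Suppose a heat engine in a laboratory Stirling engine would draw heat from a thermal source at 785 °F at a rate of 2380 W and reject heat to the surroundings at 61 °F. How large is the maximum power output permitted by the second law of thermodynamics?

Ẇ_max ≈ 1380 W

T_H = 785 °F → (785 − 32) × 5/9 = 418.33 °C = 691.48 K.
T_C = 61 °F → (61 − 32) × 5/9 = 16.11 °C = 289.26 K.
By the Carnot theorem, η_max = 1 − T_C/T_H = 1 − 289.26/691.48 = 0.5817.
W_max = η_max · Q_H = 0.5817 × 2380 = 1380 W.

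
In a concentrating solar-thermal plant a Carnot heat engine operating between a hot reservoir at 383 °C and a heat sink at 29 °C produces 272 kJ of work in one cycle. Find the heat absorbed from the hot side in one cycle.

Q_H ≈ 504 kJ

T_H = 383 °C → 383 + 273.15 = 656.15 K.
T_C = 29 °C → 29 + 273.15 = 302.15 K.
Carnot efficiency: η = 1 − T_C/T_H = 1 − 302.15/656.15 = 0.5395.
Q_H = W/η = 272/0.5395 = 504 kJ.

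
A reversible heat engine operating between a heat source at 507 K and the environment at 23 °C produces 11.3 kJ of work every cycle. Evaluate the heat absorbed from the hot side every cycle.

T_C = 23 °C → 23 + 273.15 = 296.15 K.
Carnot efficiency: η = 1 − T_C/T_H = 1 − 296.15/507.00 = 0.4159.
Q_H = W/η = 11.3/0.4159 = 27.2 kJ.

Q_H ≈ 27.2 kJ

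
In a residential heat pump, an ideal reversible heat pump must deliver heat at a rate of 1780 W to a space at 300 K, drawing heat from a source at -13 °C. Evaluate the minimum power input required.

Ẇ_in ≈ 236 W

T_C = -13 °C → -13 + 273.15 = 260.15 K.
The Carnot heat-pump COP is COP_HP = T_H/(T_H − T_C) = 300.00/39.85 = 7.5282.
W = Q_H/COP_HP = 1780/7.5282 = 236 W.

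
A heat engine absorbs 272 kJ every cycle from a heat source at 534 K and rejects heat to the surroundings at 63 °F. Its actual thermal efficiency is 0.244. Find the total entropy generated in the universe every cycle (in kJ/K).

T_C = 63 °F → (63 − 32) × 5/9 = 17.22 °C = 290.37 K.
W = η·Q_H = 0.244 × 272 = 66.37 kJ, so Q_C = Q_H − W = 205.6 kJ.
Entropy balance on the reservoirs: −Q_H/T_H = -0.5094 kJ/K, +Q_C/T_C = 0.7082 kJ/K.
ΔS_univ = −Q_H/T_H + Q_C/T_C = 0.199 kJ/K (> 0, since η = 0.244 < η_Carnot = 0.456).

ΔS_univ ≈ 0.199 kJ/K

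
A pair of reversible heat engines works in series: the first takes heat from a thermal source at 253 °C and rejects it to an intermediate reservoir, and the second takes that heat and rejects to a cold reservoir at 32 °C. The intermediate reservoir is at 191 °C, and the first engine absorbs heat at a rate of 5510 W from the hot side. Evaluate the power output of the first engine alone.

T_H = 253 °C → 253 + 273.15 = 526.15 K.
T_C = 32 °C → 32 + 273.15 = 305.15 K.
T_m = 191 °C → 191 + 273.15 = 464.15 K.
First-stage efficiency η₁ = 1 − T_m/T_H = 1 − 464.15/526.15 = 0.1178.
W₁ = η₁·Q_H = 0.1178 × 5510 = 649 W.

Ẇ₁ ≈ 649 W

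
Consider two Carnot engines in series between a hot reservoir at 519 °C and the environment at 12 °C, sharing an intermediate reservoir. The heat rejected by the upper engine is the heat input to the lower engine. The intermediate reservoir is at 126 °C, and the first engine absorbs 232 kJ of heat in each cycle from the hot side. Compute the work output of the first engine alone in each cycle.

W₁ ≈ 115 kJ

T_H = 519 °C → 519 + 273.15 = 792.15 K.
T_C = 12 °C → 12 + 273.15 = 285.15 K.
T_m = 126 °C → 126 + 273.15 = 399.15 K.
First-stage efficiency η₁ = 1 − T_m/T_H = 1 − 399.15/792.15 = 0.4961.
W₁ = η₁·Q_H = 0.4961 × 232 = 115 kJ.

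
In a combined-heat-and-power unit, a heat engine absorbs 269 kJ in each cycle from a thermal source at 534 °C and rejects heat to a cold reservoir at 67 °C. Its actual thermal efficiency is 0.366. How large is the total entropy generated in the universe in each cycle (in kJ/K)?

ΔS_univ ≈ 0.168 kJ/K

T_H = 534 °C → 534 + 273.15 = 807.15 K.
T_C = 67 °C → 67 + 273.15 = 340.15 K.
W = η·Q_H = 0.366 × 269 = 98.45 kJ, so Q_C = Q_H − W = 170.5 kJ.
Entropy balance on the reservoirs: −Q_H/T_H = -0.3333 kJ/K, +Q_C/T_C = 0.5014 kJ/K.
ΔS_univ = −Q_H/T_H + Q_C/T_C = 0.168 kJ/K (> 0, since η = 0.366 < η_Carnot = 0.579).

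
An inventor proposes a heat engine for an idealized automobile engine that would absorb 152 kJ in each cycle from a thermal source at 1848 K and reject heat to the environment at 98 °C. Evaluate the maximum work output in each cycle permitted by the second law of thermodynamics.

W_max ≈ 121 kJ

T_C = 98 °C → 98 + 273.15 = 371.15 K.
The upper bound on efficiency is η_max = 1 − T_C/T_H = 1 − 371.15/1848.00 = 0.7992.
W_max = η_max · Q_H = 0.7992 × 152 = 121 kJ.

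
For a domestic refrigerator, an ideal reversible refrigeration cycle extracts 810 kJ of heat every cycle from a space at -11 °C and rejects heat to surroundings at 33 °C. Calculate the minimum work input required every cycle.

T_H = 33 °C → 33 + 273.15 = 306.15 K.
T_C = -11 °C → -11 + 273.15 = 262.15 K.
For a reversible refrigerator, COP_R = T_C/(T_H − T_C) = 262.15/44.00 = 5.9580.
W = Q_C/COP_R = 810/5.9580 = 136 kJ.

W_in ≈ 136 kJ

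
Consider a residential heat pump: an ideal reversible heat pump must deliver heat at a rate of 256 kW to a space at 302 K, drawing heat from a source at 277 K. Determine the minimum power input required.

Ẇ_in ≈ 21.2 kW

Reversible heating COP: COP_HP = T_H/(T_H − T_C) = 302.00/25.00 = 12.0800.
W = Q_H/COP_HP = 256/12.0800 = 21.2 kW.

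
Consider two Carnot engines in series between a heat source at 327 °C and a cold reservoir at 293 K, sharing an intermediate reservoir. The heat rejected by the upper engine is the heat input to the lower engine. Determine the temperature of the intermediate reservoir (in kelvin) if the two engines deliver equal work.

T_H = 327 °C → 327 + 273.15 = 600.15 K.
For reversible stages Q_m = Q_H·(T_m/T_H). Setting W₁ = Q_H(1 − T_m/T_H) equal to W₂ = Q_m(1 − T_C/T_m) = Q_H·(T_m − T_C)/T_H gives T_H − T_m = T_m − T_C, so T_m = (T_H + T_C)/2 = (600.15 + 293.00)/2 = 447 K.

T_m ≈ 447 K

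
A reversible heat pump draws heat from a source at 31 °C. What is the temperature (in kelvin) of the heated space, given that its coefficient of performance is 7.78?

T_C = 31 °C → 31 + 273.15 = 304.15 K.
COP_HP = T_H/(T_H − T_C) ⇒ T_H = T_C·COP_HP/(COP_HP − 1) = 304.15 × 7.78/(7.78 − 1) = 349.0 K.

T_H ≈ 349.0 K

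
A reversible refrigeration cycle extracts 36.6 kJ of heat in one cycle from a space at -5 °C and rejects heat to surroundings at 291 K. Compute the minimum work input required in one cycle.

T_C = -5 °C → -5 + 273.15 = 268.15 K.
Carnot COP: COP_R = T_C/(T_H − T_C) = 268.15/22.85 = 11.7352.
W = Q_C/COP_R = 36.6/11.7352 = 3.12 kJ.

W_in ≈ 3.12 kJ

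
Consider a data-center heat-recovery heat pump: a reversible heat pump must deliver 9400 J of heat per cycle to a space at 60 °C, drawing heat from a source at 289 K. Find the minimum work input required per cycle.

T_H = 60 °C → 60 + 273.15 = 333.15 K.
The Carnot heat-pump COP is COP_HP = T_H/(T_H − T_C) = 333.15/44.15 = 7.5459.
W = Q_H/COP_HP = 9400/7.5459 = 1250 J.

W_in ≈ 1250 J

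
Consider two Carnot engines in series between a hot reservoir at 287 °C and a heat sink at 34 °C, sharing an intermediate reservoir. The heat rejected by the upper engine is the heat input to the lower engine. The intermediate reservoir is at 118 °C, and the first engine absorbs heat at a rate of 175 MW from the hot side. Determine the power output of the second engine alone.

T_H = 287 °C → 287 + 273.15 = 560.15 K.
T_C = 34 °C → 34 + 273.15 = 307.15 K.
T_m = 118 °C → 118 + 273.15 = 391.15 K.
Heat entering the second stage: Q_m = Q_H·(T_m/T_H) = 175 × 391.15/560.15 = 122 MW.
Second-stage efficiency η₂ = 1 − T_C/T_m = 1 − 307.15/391.15 = 0.2148, so W₂ = η₂·Q_m = 26.2 MW.

Ẇ₂ ≈ 26.2 MW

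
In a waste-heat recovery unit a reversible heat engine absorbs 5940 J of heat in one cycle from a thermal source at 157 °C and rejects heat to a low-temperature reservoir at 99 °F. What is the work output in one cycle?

W ≈ 1654 J

T_H = 157 °C → 157 + 273.15 = 430.15 K.
T_C = 99 °F → (99 − 32) × 5/9 = 37.22 °C = 310.37 K.
Since the cycle is reversible, η = 1 − T_C/T_H = 1 − 310.37/430.15 = 0.2785.
W = η·Q_H = 0.2785 × 5940 = 1654 J.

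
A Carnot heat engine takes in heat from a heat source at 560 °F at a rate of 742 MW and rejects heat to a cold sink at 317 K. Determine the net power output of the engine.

Ẇ ≈ 327 MW

T_H = 560 °F → (560 − 32) × 5/9 = 293.33 °C = 566.48 K.
η_rev = 1 − T_C/T_H = 1 − 317.00/566.48 = 0.4404.
W = η·Q_H = 0.4404 × 742 = 327 MW.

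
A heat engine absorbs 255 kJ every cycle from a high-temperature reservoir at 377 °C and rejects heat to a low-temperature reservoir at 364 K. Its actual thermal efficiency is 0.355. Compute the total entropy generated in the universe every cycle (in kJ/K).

T_H = 377 °C → 377 + 273.15 = 650.15 K.
W = η·Q_H = 0.355 × 255 = 90.52 kJ, so Q_C = Q_H − W = 164.5 kJ.
Entropy balance on the reservoirs: −Q_H/T_H = -0.3922 kJ/K, +Q_C/T_C = 0.4519 kJ/K.
ΔS_univ = −Q_H/T_H + Q_C/T_C = 0.05964 kJ/K (> 0, since η = 0.355 < η_Carnot = 0.440).

ΔS_univ ≈ 0.05964 kJ/K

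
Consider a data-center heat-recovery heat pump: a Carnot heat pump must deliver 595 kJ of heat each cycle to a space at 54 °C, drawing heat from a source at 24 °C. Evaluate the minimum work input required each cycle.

W_in ≈ 54.56 kJ

T_H = 54 °C → 54 + 273.15 = 327.15 K.
T_C = 24 °C → 24 + 273.15 = 297.15 K.
COP_HP = T_H/(T_H − T_C) = 327.15/30.00 = 10.9050.
W = Q_H/COP_HP = 595/10.9050 = 54.56 kJ.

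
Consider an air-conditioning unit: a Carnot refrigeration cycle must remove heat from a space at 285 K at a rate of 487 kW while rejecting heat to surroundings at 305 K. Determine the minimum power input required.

For a reversible refrigerator, COP_R = T_C/(T_H − T_C) = 285.00/20.00 = 14.2500.
W = Q_C/COP_R = 487/14.2500 = 34.2 kW.

Ẇ_in ≈ 34.2 kW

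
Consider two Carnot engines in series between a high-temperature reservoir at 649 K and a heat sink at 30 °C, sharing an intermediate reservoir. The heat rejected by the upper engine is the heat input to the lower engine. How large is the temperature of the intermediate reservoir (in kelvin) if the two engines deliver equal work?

T_C = 30 °C → 30 + 273.15 = 303.15 K.
For reversible stages Q_m = Q_H·(T_m/T_H). Setting W₁ = Q_H(1 − T_m/T_H) equal to W₂ = Q_m(1 − T_C/T_m) = Q_H·(T_m − T_C)/T_H gives T_H − T_m = T_m − T_C, so T_m = (T_H + T_C)/2 = (649.00 + 303.15)/2 = 476 K.

T_m ≈ 476 K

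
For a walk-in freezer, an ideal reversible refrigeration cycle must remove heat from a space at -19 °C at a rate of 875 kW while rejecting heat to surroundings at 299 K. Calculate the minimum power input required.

Ẇ_in ≈ 154 kW

T_C = -19 °C → -19 + 273.15 = 254.15 K.
Carnot COP: COP_R = T_C/(T_H − T_C) = 254.15/44.85 = 5.6667.
W = Q_C/COP_R = 875/5.6667 = 154 kW.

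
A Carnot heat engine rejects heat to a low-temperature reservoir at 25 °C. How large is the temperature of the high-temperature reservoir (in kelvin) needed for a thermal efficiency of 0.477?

T_H ≈ 570 K

T_C = 25 °C → 25 + 273.15 = 298.15 K.
From η = 1 − T_C/T_H, solving for T_H gives T_H = T_C/(1 − η) = 298.15/(1 − 0.477) = 570 K.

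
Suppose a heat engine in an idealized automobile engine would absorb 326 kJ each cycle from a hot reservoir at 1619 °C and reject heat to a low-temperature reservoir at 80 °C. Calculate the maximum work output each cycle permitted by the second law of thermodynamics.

T_H = 1619 °C → 1619 + 273.15 = 1892.15 K.
T_C = 80 °C → 80 + 273.15 = 353.15 K.
The second-law ceiling is the Carnot efficiency, η_max = 1 − T_C/T_H = 1 − 353.15/1892.15 = 0.8134.
W_max = η_max · Q_H = 0.8134 × 326 = 265 kJ.

W_max ≈ 265 kJ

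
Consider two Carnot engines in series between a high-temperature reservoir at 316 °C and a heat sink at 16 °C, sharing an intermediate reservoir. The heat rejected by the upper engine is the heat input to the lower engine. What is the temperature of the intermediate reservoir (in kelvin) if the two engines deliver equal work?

T_m ≈ 439.1 K

T_H = 316 °C → 316 + 273.15 = 589.15 K.
T_C = 16 °C → 16 + 273.15 = 289.15 K.
For reversible stages Q_m = Q_H·(T_m/T_H). Setting W₁ = Q_H(1 − T_m/T_H) equal to W₂ = Q_m(1 − T_C/T_m) = Q_H·(T_m − T_C)/T_H gives T_H − T_m = T_m − T_C, so T_m = (T_H + T_C)/2 = (589.15 + 289.15)/2 = 439.1 K.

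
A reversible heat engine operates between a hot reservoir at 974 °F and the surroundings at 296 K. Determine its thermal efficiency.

η ≈ 0.628

T_H = 974 °F → (974 − 32) × 5/9 = 523.33 °C = 796.48 K.
η_rev = 1 − T_C/T_H = 1 − 296.00/796.48 = 0.628.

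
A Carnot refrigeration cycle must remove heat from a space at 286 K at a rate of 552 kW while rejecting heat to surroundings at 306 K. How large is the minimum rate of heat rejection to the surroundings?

Q̇_H ≈ 591 kW

For a reversible cycle Q_H/Q_C = T_H/T_C, so Q_H = Q_C·T_H/T_C = 552 × 306.00/286.00 = 591 kW.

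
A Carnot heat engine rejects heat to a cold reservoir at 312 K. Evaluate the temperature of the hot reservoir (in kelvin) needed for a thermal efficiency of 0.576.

From η = 1 − T_C/T_H, solving for T_H gives T_H = T_C/(1 − η) = 312.00/(1 − 0.576) = 736 K.

T_H ≈ 736 K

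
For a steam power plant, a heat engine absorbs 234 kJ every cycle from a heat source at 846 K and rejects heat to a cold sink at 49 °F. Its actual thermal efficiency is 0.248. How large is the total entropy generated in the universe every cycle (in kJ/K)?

T_C = 49 °F → (49 − 32) × 5/9 = 9.44 °C = 282.59 K.
W = η·Q_H = 0.248 × 234 = 58.03 kJ, so Q_C = Q_H − W = 176.0 kJ.
The hot reservoir loses entropy Q_H/T_H = 234/846.00 = 0.2766 kJ/K; the cold reservoir gains Q_C/T_C = 176.0/282.59 = 0.6227 kJ/K.
ΔS_univ = −Q_H/T_H + Q_C/T_C = 0.346 kJ/K (> 0, since η = 0.248 < η_Carnot = 0.666).

ΔS_univ ≈ 0.346 kJ/K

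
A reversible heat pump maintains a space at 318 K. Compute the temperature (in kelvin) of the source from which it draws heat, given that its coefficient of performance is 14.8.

T_C ≈ 296.5 K

COP_HP = T_H/(T_H − T_C) ⇒ T_C = T_H·(COP_HP − 1)/COP_HP = 318.00 × (14.8 − 1)/14.8 = 296.5 K.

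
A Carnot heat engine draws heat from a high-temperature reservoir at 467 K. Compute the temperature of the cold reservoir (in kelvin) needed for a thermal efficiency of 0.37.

From η = 1 − T_C/T_H, T_C = T_H·(1 − η) = 467.00 × (1 − 0.37) = 294 K.

T_C ≈ 294 K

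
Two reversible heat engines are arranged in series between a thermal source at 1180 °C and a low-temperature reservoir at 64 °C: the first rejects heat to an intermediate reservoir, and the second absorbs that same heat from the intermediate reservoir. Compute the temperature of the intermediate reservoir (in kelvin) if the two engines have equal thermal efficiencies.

T_m ≈ 700 K

T_H = 1180 °C → 1180 + 273.15 = 1453.15 K.
T_C = 64 °C → 64 + 273.15 = 337.15 K.
Equal efficiencies require 1 − T_m/T_H = 1 − T_C/T_m, i.e. T_m/T_H = T_C/T_m, so T_m = √(T_H·T_C) = √(1453.15 × 337.15) = 700 K.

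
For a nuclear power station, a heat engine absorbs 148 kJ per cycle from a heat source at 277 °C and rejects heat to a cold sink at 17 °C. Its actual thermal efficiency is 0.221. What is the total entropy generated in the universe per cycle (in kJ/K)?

ΔS_univ ≈ 0.128 kJ/K

T_H = 277 °C → 277 + 273.15 = 550.15 K.
T_C = 17 °C → 17 + 273.15 = 290.15 K.
W = η·Q_H = 0.221 × 148 = 32.71 kJ, so Q_C = Q_H − W = 115.3 kJ.
The hot reservoir loses entropy Q_H/T_H = 148/550.15 = 0.2690 kJ/K; the cold reservoir gains Q_C/T_C = 115.3/290.15 = 0.3974 kJ/K.
ΔS_univ = −Q_H/T_H + Q_C/T_C = 0.128 kJ/K (> 0, since η = 0.221 < η_Carnot = 0.473).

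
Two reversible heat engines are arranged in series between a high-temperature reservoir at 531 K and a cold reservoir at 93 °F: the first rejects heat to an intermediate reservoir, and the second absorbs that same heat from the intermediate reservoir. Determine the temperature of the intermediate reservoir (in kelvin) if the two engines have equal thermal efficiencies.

T_m ≈ 404 K

T_C = 93 °F → (93 − 32) × 5/9 = 33.89 °C = 307.04 K.
Equal efficiencies require 1 − T_m/T_H = 1 − T_C/T_m, i.e. T_m/T_H = T_C/T_m, so T_m = √(T_H·T_C) = √(531.00 × 307.04) = 404 K.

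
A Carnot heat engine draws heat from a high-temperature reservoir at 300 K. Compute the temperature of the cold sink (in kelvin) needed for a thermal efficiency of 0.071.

From η = 1 − T_C/T_H, T_C = T_H·(1 − η) = 300.00 × (1 − 0.071) = 279 K.

T_C ≈ 279 K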